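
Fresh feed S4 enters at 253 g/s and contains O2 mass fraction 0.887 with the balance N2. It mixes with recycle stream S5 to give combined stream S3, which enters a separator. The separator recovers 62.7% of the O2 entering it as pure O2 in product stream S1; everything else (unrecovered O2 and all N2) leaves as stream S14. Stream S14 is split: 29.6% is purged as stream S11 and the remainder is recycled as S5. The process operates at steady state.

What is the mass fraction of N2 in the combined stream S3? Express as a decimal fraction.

0.241

N2 enters only via S4 and leaves only via the purge: 253×0.113 = 0.296×(N2 in S14), and the separator passes all N2, so N2 in S3 = N2 in S14 = 96.584 g/s.
O2 in S3: m_A = 253×0.887 + (1−0.296)·(1−0.627)·m_A, so m_A = 224.41/0.7374 = 304.32 g/s.
S3 = 304.32 + 96.584 = 400.91 g/s.
N2 fraction in S3 = 96.584/400.91 = 0.241.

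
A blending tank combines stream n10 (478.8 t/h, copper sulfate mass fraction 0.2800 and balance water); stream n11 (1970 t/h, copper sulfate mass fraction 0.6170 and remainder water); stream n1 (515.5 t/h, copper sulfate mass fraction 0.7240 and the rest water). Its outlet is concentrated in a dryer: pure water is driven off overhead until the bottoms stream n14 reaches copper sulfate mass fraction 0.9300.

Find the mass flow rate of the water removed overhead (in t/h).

copper sulfate entering = 478.8×0.280 + 1970×0.617 + 515.5×0.724 = 1722.8 t/h.
All copper sulfate reports to n14, so n14 = 1722.8/0.930 = 1852.4 t/h.
Total feed = 2964.3 t/h; overhead = 2964.3 − 1852.4 = 1111.9 t/h.

1112 t/h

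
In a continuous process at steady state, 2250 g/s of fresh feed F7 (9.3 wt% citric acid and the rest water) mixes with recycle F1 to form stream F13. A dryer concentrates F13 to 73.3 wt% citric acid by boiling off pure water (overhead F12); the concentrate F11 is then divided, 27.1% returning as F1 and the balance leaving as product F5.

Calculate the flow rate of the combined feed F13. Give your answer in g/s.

Overall citric acid balance (none leaves overhead): citric acid in fresh feed = citric acid in product, i.e. 2250×0.093 = (1−0.271)·F11·0.733.
F11 = 209.25/(0.733×0.729) = 391.59 g/s.
Recycle F1 = 0.271×391.59 = 106.12 g/s.
Combined feed F13 = 2250 + 106.12 = 2356.1 g/s.

2356 g/s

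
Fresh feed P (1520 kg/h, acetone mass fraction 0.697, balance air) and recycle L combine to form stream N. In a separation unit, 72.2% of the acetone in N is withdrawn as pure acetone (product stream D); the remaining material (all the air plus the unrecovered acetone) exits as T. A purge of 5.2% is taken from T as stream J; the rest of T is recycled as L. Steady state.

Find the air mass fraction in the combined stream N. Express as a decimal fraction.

air enters only via P and leaves only via the purge: 1520×0.303 = 0.052×(air in T), and the separation unit passes all air, so air in N = air in T = 8856.9 kg/h.
acetone in N: m_A = 1520×0.697 + (1−0.052)·(1−0.722)·m_A, so m_A = 1059.4/0.7365 = 1438.6 kg/h.
N = 1438.6 + 8856.9 = 10295 kg/h.
air fraction in N = 8856.9/10295 = 0.860.

0.860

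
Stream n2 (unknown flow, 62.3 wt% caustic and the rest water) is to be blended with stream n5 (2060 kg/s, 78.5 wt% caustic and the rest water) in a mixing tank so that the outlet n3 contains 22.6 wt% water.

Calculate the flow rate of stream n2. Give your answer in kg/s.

150.1 kg/s

Let n2 be the unknown flow. Total out = 2060 + n2.
water balance: 442.9 + 0.377·n2 = 0.226·(2060 + n2)
(0.377 − 0.226)·n2 = 0.226×2060 − 442.9 = 22.66
n2 = 22.66 / 0.151 = 150.07 kg/s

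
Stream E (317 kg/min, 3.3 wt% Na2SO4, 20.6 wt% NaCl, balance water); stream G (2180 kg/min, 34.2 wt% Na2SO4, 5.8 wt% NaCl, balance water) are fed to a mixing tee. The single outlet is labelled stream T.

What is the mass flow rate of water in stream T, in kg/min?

water out = water in = 317×0.761 + 2180×0.600 = 1549.2 kg/min.

1549 kg/min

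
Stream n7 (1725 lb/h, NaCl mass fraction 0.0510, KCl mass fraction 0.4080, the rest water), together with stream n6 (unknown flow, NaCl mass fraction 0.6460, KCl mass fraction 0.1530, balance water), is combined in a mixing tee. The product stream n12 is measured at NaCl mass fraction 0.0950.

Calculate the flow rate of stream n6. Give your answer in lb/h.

Let n6 be the unknown flow. Total out = 1725 + n6.
NaCl balance: 87.975 + 0.646·n6 = 0.095·(1725 + n6)
(0.646 − 0.095)·n6 = 0.095×1725 − 87.975 = 75.9
n6 = 75.9 / 0.551 = 137.75 lb/h

137.7 lb/h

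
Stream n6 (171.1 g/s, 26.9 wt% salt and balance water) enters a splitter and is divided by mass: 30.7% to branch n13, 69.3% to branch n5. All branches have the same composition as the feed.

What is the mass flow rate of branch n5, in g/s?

Branch n5 flow = 0.693×171.1 = 118.57 g/s.

118.6 g/s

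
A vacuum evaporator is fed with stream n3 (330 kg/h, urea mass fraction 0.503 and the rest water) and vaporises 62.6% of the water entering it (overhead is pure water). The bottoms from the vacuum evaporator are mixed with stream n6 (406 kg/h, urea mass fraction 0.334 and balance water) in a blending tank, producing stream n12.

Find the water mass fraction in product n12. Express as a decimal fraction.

0.524

Vapour removed = 0.626×0.497×330 = 102.67 kg/h; concentrate = 227.33 kg/h.
water reaching the mixer = 61.34 (from concentrate) + 406×0.666 = 331.74 kg/h.
Product flow = 227.33 + 406 = 633.33 kg/h; water fraction = 0.524.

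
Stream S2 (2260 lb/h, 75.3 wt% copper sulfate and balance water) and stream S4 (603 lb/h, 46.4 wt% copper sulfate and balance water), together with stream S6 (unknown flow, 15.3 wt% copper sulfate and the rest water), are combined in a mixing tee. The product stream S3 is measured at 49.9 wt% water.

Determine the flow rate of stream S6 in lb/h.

Let S6 be the unknown flow. Total out = 2863 + S6.
water balance: 881.43 + 0.847·S6 = 0.499·(2863 + S6)
(0.847 − 0.499)·S6 = 0.499×2863 − 881.43 = 547.21
S6 = 547.21 / 0.348 = 1572.4 lb/h

1572 lb/h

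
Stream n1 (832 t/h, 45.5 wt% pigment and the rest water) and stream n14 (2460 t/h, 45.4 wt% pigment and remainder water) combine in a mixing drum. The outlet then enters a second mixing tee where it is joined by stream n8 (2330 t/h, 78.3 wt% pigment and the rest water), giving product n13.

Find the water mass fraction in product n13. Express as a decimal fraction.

0.4095

Overall, product flow = 5622 t/h.
water in = 832×0.545 + 2460×0.546 + 2330×0.217 = 2302.2 t/h.
water fraction in n13 = 0.4095.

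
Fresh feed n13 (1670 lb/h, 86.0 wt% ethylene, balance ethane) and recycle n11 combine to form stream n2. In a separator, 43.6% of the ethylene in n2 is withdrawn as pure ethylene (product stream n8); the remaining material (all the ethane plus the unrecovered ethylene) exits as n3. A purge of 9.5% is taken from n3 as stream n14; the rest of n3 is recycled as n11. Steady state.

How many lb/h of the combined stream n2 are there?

5395 lb/h

ethane enters only via n13 and leaves only via the purge: 1670×0.140 = 0.095×(ethane in n3), and the separator passes all ethane, so ethane in n2 = ethane in n3 = 2461.1 lb/h.
ethylene in n2: m_A = 1670×0.860 + (1−0.095)·(1−0.436)·m_A, so m_A = 1436.2/0.4896 = 2933.5 lb/h.
n2 = 2933.5 + 2461.1 = 5394.6 lb/h.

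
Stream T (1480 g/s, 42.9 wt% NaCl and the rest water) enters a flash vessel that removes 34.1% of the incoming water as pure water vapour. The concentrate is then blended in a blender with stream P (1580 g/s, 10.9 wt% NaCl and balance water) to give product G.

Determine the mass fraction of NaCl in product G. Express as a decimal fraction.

0.2912

Vapour removed = 0.341×0.571×1480 = 288.17 g/s; concentrate = 1191.8 g/s.
NaCl reaching the mixer = 634.92 (from concentrate) + 1580×0.109 = 807.14 g/s.
Product flow = 1191.8 + 1580 = 2771.8 g/s; NaCl fraction = 0.2912.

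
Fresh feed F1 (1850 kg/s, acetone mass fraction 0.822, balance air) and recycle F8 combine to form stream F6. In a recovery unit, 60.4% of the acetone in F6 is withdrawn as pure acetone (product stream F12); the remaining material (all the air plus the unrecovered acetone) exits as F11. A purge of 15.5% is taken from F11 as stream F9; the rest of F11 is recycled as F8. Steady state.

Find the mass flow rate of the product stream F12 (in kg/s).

acetone in F6: m_A = 1850×0.822 + (1−0.155)·(1−0.604)·m_A, so m_A = 1520.7/0.6654 = 2285.5 kg/s.
Product F12 = 0.604×2285.5 = 1380.4 kg/s.

1380 kg/s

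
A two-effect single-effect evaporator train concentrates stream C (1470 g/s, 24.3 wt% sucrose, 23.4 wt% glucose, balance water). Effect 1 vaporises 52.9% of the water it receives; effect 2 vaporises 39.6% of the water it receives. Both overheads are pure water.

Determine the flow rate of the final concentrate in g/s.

919.9 g/s

water in feed = 1470×0.523 = 768.81 g/s.
After stage 1: water left = (1−0.529)×768.81 = 362.11; stream total = 1063.3 g/s.
After stage 2: water left = (1−0.396)×362.11 = 218.71; final concentrate = 919.9 g/s.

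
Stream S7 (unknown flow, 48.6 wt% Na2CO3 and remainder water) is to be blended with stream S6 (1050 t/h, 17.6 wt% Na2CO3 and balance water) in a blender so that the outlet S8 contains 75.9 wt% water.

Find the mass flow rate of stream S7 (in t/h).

278.6 t/h

Let S7 be the unknown flow. Total out = 1050 + S7.
water balance: 865.2 + 0.514·S7 = 0.759·(1050 + S7)
(0.514 − 0.759)·S7 = 0.759×1050 − 865.2 = -68.25
S7 = -68.25 / -0.245 = 278.57 t/h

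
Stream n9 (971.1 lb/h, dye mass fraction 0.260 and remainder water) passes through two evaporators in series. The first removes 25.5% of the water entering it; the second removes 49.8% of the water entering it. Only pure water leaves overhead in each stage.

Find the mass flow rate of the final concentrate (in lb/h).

521.2 lb/h

water in feed = 971.1×0.740 = 718.61 lb/h.
After stage 1: water left = (1−0.255)×718.61 = 535.37; stream total = 787.85 lb/h.
After stage 2: water left = (1−0.498)×535.37 = 268.75; final concentrate = 521.24 lb/h.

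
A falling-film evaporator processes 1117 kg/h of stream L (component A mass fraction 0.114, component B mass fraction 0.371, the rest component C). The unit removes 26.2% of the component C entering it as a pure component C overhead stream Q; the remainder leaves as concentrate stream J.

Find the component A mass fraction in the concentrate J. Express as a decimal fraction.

0.132

component A is not removed: 1117×0.114 = 127.34 kg/h of component A enters J.
component C entering = 1117×0.515 = 575.25 kg/h; overhead removed = 0.262×575.25 = 150.72 kg/h.
Concentrate = 1117 − 150.72 = 966.28 kg/h.
Mass fraction = 127.34/966.28 = 0.132.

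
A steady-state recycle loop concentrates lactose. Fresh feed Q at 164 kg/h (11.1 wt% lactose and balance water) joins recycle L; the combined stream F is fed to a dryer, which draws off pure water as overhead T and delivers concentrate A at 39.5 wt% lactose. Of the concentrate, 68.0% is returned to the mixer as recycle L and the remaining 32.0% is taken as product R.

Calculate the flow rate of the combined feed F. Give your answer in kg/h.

261.9 kg/h

Overall lactose balance (none leaves overhead): lactose in fresh feed = lactose in product, i.e. 164×0.111 = (1−0.680)·A·0.395.
A = 18.204/(0.395×0.320) = 144.02 kg/h.
Recycle L = 0.680×144.02 = 97.933 kg/h.
Combined feed F = 164 + 97.933 = 261.93 kg/h.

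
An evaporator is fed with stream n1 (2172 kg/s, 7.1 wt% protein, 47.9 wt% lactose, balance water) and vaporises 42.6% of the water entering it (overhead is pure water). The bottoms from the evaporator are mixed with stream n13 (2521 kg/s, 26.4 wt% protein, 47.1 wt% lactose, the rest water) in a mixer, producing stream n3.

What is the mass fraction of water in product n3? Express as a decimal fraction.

0.2874

Vapour removed = 0.426×0.450×2172 = 416.37 kg/s; concentrate = 1755.6 kg/s.
water reaching the mixer = 561.03 (from concentrate) + 2521×0.265 = 1229.1 kg/s.
Product flow = 1755.6 + 2521 = 4276.6 kg/s; water fraction = 0.2874.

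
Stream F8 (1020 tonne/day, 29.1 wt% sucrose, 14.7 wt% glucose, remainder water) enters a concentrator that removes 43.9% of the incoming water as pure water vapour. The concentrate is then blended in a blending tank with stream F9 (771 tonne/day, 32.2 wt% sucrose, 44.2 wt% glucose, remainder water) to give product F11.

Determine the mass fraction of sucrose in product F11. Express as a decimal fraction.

0.3541

Vapour removed = 0.439×0.562×1020 = 251.65 tonne/day; concentrate = 768.35 tonne/day.
sucrose reaching the mixer = 296.82 (from concentrate) + 771×0.322 = 545.08 tonne/day.
Product flow = 768.35 + 771 = 1539.3 tonne/day; sucrose fraction = 0.3541.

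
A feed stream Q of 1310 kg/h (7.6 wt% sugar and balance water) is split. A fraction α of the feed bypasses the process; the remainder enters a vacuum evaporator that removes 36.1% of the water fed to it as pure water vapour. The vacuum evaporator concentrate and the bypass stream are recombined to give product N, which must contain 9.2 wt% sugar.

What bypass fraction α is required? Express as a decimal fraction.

0.479

All 1310×0.076 = 99.56 kg/h of sugar reaches N, so N = 99.56/0.092 = 1082.2 kg/h and vapour = 227.83 kg/h.
The evaporator receives (1−α)·1310 of feed at 0.924 water and removes 0.361 of that water:
0.361×0.924×(1−α)×1310 = 227.83
(1−α) = 227.83/436.97 = 0.5214;  α = 0.4786.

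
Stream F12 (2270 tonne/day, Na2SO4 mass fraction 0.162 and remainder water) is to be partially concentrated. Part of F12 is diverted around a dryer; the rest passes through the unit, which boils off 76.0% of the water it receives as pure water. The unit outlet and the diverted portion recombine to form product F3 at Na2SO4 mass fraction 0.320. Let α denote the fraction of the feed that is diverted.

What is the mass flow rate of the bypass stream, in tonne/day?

510.2 tonne/day

All 2270×0.162 = 367.74 tonne/day of Na2SO4 reaches F3, so F3 = 367.74/0.320 = 1149.2 tonne/day and vapour = 1120.8 tonne/day.
The evaporator receives (1−α)·2270 of feed at 0.838 water and removes 0.760 of that water:
0.760×0.838×(1−α)×2270 = 1120.8
(1−α) = 1120.8/1445.7 = 0.7753;  α = 0.2247.
Bypass flow = 0.2247×2270 = 510.15 tonne/day.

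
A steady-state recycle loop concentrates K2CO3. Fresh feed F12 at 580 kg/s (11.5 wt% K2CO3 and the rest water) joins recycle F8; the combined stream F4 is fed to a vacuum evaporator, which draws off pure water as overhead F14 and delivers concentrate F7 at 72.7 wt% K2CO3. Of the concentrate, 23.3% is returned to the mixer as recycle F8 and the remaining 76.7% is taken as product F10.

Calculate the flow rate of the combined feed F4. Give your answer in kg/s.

607.9 kg/s

Overall K2CO3 balance (none leaves overhead): K2CO3 in fresh feed = K2CO3 in product, i.e. 580×0.115 = (1−0.233)·F7·0.727.
F7 = 66.7/(0.727×0.767) = 119.62 kg/s.
Recycle F8 = 0.233×119.62 = 27.871 kg/s.
Combined feed F4 = 580 + 27.871 = 607.87 kg/s.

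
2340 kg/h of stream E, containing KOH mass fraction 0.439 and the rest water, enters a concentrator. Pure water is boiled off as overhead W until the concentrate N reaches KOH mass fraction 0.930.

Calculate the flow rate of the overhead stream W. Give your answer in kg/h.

1235 kg/h

KOH is conserved: 2340×0.439 = 1027.3 kg/h all reports to the concentrate.
Concentrate = 1027.3/(target fraction) = 1104.6 kg/h.
Overhead = 2340 − 1104.6 = 1235.4 kg/h.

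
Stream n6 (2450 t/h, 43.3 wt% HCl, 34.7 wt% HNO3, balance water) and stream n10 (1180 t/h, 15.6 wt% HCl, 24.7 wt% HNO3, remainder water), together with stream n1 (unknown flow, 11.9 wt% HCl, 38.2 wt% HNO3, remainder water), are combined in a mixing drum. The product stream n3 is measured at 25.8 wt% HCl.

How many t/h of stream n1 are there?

Let n1 be the unknown flow. Total out = 3630 + n1.
HCl balance: 1244.9 + 0.119·n1 = 0.258·(3630 + n1)
(0.119 − 0.258)·n1 = 0.258×3630 − 1244.9 = -308.39
n1 = -308.39 / -0.139 = 2218.6 t/h

2219 t/h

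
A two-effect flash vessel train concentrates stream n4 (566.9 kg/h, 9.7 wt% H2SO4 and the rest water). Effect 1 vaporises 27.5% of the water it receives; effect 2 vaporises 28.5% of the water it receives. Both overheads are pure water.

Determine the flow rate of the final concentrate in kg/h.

320.4 kg/h

water in feed = 566.9×0.903 = 511.91 kg/h.
After stage 1: water left = (1−0.275)×511.91 = 371.14; stream total = 426.12 kg/h.
After stage 2: water left = (1−0.285)×371.14 = 265.36; final concentrate = 320.35 kg/h.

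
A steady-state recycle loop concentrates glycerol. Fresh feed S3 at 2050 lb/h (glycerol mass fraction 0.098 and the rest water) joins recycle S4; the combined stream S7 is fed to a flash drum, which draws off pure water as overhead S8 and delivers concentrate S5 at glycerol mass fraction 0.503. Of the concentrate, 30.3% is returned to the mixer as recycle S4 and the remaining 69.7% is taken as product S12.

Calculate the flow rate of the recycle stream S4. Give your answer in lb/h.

Overall glycerol balance (none leaves overhead): glycerol in fresh feed = glycerol in product, i.e. 2050×0.098 = (1−0.303)·S5·0.503.
S5 = 200.9/(0.503×0.697) = 573.03 lb/h.
Recycle S4 = 0.303×573.03 = 173.63 lb/h.

173.6 lb/h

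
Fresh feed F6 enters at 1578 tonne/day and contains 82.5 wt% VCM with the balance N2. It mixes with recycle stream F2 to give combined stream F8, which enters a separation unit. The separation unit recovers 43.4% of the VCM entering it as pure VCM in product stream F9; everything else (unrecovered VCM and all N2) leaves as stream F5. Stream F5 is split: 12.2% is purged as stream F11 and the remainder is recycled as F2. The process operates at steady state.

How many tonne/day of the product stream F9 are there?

VCM in F8: m_A = 1578×0.825 + (1−0.122)·(1−0.434)·m_A, so m_A = 1301.8/0.5031 = 2587.9 tonne/day.
Product F9 = 0.434×2587.9 = 1123.2 tonne/day.

1123 tonne/day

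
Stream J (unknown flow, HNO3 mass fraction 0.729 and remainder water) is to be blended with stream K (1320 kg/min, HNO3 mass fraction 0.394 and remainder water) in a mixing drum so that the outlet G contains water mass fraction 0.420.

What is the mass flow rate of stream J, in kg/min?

1648 kg/min

Let J be the unknown flow. Total out = 1320 + J.
water balance: 799.92 + 0.271·J = 0.420·(1320 + J)
(0.271 − 0.420)·J = 0.420×1320 − 799.92 = -245.52
J = -245.52 / -0.149 = 1647.8 kg/min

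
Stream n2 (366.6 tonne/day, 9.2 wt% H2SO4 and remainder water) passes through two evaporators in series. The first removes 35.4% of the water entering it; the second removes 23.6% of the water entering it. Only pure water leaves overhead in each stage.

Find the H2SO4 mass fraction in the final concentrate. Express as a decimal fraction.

0.1703

water in feed = 366.6×0.908 = 332.87 tonne/day.
After stage 1: water left = (1−0.354)×332.87 = 215.04; stream total = 248.76 tonne/day.
After stage 2: water left = (1−0.236)×215.04 = 164.29; final concentrate = 198.01 tonne/day.
H2SO4 fraction = 33.727/198.01 = 0.1703.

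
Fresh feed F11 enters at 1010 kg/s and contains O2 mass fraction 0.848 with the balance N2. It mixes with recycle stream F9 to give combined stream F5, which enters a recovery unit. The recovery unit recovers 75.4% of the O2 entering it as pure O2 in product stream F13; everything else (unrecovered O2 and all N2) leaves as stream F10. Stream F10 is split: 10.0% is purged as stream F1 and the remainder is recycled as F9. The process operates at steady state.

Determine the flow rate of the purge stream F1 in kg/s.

N2 enters only via F11 and leaves only via the purge: 1010×0.152 = 0.100×(N2 in F10), and the recovery unit passes all N2, so N2 in F5 = N2 in F10 = 1535.2 kg/s.
O2 in F5: m_A = 1010×0.848 + (1−0.100)·(1−0.754)·m_A, so m_A = 856.48/0.7786 = 1100 kg/s.
F10 = (1−0.754)×1100 + 1535.2 = 1805.8 kg/s.
Purge F1 = 0.100×1805.8 = 180.58 kg/s.

180.6 kg/s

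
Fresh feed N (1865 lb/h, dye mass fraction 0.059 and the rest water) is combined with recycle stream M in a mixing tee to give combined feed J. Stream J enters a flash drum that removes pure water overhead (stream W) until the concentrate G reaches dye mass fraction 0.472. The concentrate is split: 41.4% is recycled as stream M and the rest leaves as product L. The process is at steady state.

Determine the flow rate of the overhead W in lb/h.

1632 lb/h

Overall dye balance (none leaves overhead): dye in fresh feed = dye in product, i.e. 1865×0.059 = (1−0.414)·G·0.472.
G = 110.03/(0.472×0.586) = 397.82 lb/h.
Recycle M = 0.414×397.82 = 164.7 lb/h.
Combined feed J = 1865 + 164.7 = 2029.7 lb/h.
Overhead W = J − G = 2029.7 − 397.82 = 1631.9 lb/h.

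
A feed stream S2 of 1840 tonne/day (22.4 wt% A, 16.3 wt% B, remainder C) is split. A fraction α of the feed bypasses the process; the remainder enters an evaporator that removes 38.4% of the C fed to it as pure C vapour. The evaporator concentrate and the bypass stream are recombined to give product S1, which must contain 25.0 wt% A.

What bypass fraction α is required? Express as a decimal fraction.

0.558

All 1840×0.224 = 412.16 tonne/day of A reaches S1, so S1 = 412.16/0.250 = 1648.6 tonne/day and vapour = 191.36 tonne/day.
The evaporator receives (1−α)·1840 of feed at 0.613 C and removes 0.384 of that C:
0.384×0.613×(1−α)×1840 = 191.36
(1−α) = 191.36/433.12 = 0.4418;  α = 0.5582.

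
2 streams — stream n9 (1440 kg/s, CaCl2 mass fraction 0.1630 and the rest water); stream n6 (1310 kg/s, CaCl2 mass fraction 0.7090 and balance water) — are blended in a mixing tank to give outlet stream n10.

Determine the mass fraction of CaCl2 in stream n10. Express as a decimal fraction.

Total flow out = 1440 + 1310 = 2750 kg/s.
CaCl2 in = 1440×0.163 + 1310×0.709 = 1163.5 kg/s.
CaCl2 mass fraction in n10 = 1163.5/2750 = 0.4231.

0.4231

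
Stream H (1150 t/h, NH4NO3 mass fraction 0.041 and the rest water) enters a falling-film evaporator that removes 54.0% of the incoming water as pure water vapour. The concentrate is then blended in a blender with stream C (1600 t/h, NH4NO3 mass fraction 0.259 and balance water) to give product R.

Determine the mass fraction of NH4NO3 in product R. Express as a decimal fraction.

0.214

Vapour removed = 0.540×0.959×1150 = 595.54 t/h; concentrate = 554.46 t/h.
NH4NO3 reaching the mixer = 47.15 (from concentrate) + 1600×0.259 = 461.55 t/h.
Product flow = 554.46 + 1600 = 2154.5 t/h; NH4NO3 fraction = 0.214.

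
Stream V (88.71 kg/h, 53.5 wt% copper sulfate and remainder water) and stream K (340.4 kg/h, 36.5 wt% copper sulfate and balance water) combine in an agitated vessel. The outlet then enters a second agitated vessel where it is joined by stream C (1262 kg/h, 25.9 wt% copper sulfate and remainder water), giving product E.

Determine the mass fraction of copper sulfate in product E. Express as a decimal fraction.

Overall, product flow = 1691.1 kg/h.
copper sulfate in = 88.71×0.535 + 340.4×0.365 + 1262×0.259 = 498.56 kg/h.
copper sulfate fraction in E = 0.295.

0.295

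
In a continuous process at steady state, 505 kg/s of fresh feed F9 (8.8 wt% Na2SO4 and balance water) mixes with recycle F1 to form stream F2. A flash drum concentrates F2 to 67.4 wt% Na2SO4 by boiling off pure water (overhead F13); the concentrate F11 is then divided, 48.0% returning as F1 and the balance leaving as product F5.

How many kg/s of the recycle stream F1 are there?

60.86 kg/s

Overall Na2SO4 balance (none leaves overhead): Na2SO4 in fresh feed = Na2SO4 in product, i.e. 505×0.088 = (1−0.480)·F11·0.674.
F11 = 44.44/(0.674×0.520) = 126.8 kg/s.
Recycle F1 = 0.480×126.8 = 60.863 kg/s.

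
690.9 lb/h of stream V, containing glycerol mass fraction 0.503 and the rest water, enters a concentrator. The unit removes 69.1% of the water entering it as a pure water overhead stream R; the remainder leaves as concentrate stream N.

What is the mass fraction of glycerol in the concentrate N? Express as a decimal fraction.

0.766

glycerol is not removed: 690.9×0.503 = 347.52 lb/h of glycerol enters N.
water entering = 690.9×0.497 = 343.38 lb/h; overhead removed = 0.691×343.38 = 237.27 lb/h.
Concentrate = 690.9 − 237.27 = 453.63 lb/h.
Mass fraction = 347.52/453.63 = 0.766.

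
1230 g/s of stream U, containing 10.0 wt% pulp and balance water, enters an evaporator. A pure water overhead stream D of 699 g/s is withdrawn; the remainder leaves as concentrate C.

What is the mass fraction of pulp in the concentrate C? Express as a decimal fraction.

0.232

pulp is not removed: 1230×0.100 = 123 g/s of pulp enters C.
Concentrate = 1230 − 699 = 531 g/s.
Mass fraction = 123/531 = 0.232.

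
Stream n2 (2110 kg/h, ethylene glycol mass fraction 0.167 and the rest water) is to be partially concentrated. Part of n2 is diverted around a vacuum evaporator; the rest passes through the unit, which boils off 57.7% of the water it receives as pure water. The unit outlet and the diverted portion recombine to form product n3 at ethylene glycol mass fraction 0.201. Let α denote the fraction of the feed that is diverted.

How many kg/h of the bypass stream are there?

All 2110×0.167 = 352.37 kg/h of ethylene glycol reaches n3, so n3 = 352.37/0.201 = 1753.1 kg/h and vapour = 356.92 kg/h.
The evaporator receives (1−α)·2110 of feed at 0.833 water and removes 0.577 of that water:
0.577×0.833×(1−α)×2110 = 356.92
(1−α) = 356.92/1014.2 = 0.3519;  α = 0.6481.
Bypass flow = 0.6481×2110 = 1367.4 kg/h.

1367 kg/h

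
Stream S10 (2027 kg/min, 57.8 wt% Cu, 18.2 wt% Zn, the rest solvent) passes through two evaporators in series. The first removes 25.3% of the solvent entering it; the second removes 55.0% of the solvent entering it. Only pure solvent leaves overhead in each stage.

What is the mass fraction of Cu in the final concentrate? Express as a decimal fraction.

solvent in feed = 2027×0.240 = 486.48 kg/min.
After stage 1: solvent left = (1−0.253)×486.48 = 363.4; stream total = 1903.9 kg/min.
After stage 2: solvent left = (1−0.550)×363.4 = 163.53; final concentrate = 1704.1 kg/min.
Cu fraction = 1171.6/1704.1 = 0.6875.

0.6875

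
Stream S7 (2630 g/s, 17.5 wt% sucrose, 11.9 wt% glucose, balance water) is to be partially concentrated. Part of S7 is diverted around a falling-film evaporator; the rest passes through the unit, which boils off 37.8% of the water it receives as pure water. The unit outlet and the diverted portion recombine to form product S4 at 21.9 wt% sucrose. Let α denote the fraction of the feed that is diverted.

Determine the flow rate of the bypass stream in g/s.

650 g/s

All 2630×0.175 = 460.25 g/s of sucrose reaches S4, so S4 = 460.25/0.219 = 2101.6 g/s and vapour = 528.4 g/s.
The evaporator receives (1−α)·2630 of feed at 0.706 water and removes 0.378 of that water:
0.378×0.706×(1−α)×2630 = 528.4
(1−α) = 528.4/701.86 = 0.7529;  α = 0.2471.
Bypass flow = 0.2471×2630 = 649.99 g/s.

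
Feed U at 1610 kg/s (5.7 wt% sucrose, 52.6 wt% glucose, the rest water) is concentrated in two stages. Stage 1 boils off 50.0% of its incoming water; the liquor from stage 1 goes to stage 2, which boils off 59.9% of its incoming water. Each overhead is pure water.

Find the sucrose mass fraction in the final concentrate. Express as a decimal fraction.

0.0855

water in feed = 1610×0.417 = 671.37 kg/s.
After stage 1: water left = (1−0.500)×671.37 = 335.69; stream total = 1274.3 kg/s.
After stage 2: water left = (1−0.599)×335.69 = 134.61; final concentrate = 1073.2 kg/s.
sucrose fraction = 91.77/1073.2 = 0.0855.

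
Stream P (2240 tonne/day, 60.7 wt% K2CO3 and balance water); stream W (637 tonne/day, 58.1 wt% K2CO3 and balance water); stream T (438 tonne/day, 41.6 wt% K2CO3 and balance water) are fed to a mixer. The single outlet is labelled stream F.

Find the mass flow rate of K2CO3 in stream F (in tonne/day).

1912 tonne/day

K2CO3 out = K2CO3 in = 2240×0.607 + 637×0.581 + 438×0.416 = 1912 tonne/day.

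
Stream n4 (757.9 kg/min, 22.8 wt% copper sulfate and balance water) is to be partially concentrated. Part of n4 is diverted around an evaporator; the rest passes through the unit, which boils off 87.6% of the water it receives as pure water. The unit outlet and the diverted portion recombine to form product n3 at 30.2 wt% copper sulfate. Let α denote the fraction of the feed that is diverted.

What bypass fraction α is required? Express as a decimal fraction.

All 757.9×0.228 = 172.8 kg/min of copper sulfate reaches n3, so n3 = 172.8/0.302 = 572.19 kg/min and vapour = 185.71 kg/min.
The evaporator receives (1−α)·757.9 of feed at 0.772 water and removes 0.876 of that water:
0.876×0.772×(1−α)×757.9 = 185.71
(1−α) = 185.71/512.55 = 0.3623;  α = 0.6377.

0.638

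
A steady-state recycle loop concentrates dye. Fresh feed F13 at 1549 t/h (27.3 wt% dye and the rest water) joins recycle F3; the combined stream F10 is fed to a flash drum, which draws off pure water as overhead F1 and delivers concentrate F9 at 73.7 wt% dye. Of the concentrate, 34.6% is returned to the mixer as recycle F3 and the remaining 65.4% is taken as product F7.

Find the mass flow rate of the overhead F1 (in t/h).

Overall dye balance (none leaves overhead): dye in fresh feed = dye in product, i.e. 1549×0.273 = (1−0.346)·F9·0.737.
F9 = 422.88/(0.737×0.654) = 877.34 t/h.
Recycle F3 = 0.346×877.34 = 303.56 t/h.
Combined feed F10 = 1549 + 303.56 = 1852.6 t/h.
Overhead F1 = F10 − F9 = 1852.6 − 877.34 = 975.22 t/h.

975.2 t/h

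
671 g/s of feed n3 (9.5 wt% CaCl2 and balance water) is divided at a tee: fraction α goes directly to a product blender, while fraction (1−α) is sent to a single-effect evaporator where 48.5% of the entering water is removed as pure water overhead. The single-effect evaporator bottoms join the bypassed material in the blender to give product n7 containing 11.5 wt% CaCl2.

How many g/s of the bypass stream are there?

405.1 g/s

All 671×0.095 = 63.745 g/s of CaCl2 reaches n7, so n7 = 63.745/0.115 = 554.3 g/s and vapour = 116.7 g/s.
The evaporator receives (1−α)·671 of feed at 0.905 water and removes 0.485 of that water:
0.485×0.905×(1−α)×671 = 116.7
(1−α) = 116.7/294.52 = 0.3962;  α = 0.6038.
Bypass flow = 0.6038×671 = 405.13 g/s.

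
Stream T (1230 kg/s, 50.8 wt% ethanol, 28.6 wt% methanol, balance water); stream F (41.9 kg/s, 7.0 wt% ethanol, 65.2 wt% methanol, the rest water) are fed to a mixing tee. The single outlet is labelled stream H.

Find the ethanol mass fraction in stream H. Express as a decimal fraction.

Total flow out = 1230 + 41.9 = 1271.9 kg/s.
ethanol in = 1230×0.508 + 41.9×0.070 = 627.77 kg/s.
ethanol mass fraction in H = 627.77/1271.9 = 0.494.

0.494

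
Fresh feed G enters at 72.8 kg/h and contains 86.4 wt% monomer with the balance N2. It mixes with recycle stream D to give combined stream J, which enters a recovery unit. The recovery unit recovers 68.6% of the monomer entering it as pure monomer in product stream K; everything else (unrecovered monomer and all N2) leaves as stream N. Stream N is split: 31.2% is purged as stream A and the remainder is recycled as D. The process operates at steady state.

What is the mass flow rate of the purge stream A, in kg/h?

17.76 kg/h

N2 enters only via G and leaves only via the purge: 72.8×0.136 = 0.312×(N2 in N), and the recovery unit passes all N2, so N2 in J = N2 in N = 31.733 kg/h.
monomer in J: m_A = 72.8×0.864 + (1−0.312)·(1−0.686)·m_A, so m_A = 62.899/0.7840 = 80.232 kg/h.
N = (1−0.686)×80.232 + 31.733 = 56.926 kg/h.
Purge A = 0.312×56.926 = 17.761 kg/h.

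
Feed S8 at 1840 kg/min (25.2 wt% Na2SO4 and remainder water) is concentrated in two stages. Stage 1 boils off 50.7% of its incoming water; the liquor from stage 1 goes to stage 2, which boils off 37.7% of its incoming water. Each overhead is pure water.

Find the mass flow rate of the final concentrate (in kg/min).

886.4 kg/min

water in feed = 1840×0.748 = 1376.3 kg/min.
After stage 1: water left = (1−0.507)×1376.3 = 678.53; stream total = 1142.2 kg/min.
After stage 2: water left = (1−0.377)×678.53 = 422.72; final concentrate = 886.4 kg/min.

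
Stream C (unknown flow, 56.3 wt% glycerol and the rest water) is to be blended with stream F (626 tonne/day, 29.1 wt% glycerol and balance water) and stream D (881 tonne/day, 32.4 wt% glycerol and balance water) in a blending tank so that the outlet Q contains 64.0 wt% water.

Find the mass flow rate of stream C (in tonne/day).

369 tonne/day

Let C be the unknown flow. Total out = 1507 + C.
water balance: 1039.4 + 0.437·C = 0.640·(1507 + C)
(0.437 − 0.640)·C = 0.640×1507 − 1039.4 = -74.91
C = -74.91 / -0.203 = 369.01 tonne/day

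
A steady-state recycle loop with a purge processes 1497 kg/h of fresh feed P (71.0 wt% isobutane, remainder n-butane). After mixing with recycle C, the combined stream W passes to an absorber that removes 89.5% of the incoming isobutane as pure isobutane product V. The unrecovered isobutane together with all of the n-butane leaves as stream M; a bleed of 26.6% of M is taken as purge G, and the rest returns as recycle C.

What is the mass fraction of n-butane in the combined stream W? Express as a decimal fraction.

n-butane enters only via P and leaves only via the purge: 1497×0.290 = 0.266×(n-butane in M), and the absorber passes all n-butane, so n-butane in W = n-butane in M = 1632.1 kg/h.
isobutane in W: m_A = 1497×0.710 + (1−0.266)·(1−0.895)·m_A, so m_A = 1062.9/0.9229 = 1151.6 kg/h.
W = 1151.6 + 1632.1 = 2783.7 kg/h.
n-butane fraction in W = 1632.1/2783.7 = 0.586.

0.586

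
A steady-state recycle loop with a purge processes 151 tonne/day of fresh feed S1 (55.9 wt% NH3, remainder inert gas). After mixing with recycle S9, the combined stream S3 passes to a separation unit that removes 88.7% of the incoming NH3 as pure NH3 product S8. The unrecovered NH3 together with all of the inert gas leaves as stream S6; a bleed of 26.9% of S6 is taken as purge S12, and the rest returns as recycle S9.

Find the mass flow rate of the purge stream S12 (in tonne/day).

inert gas enters only via S1 and leaves only via the purge: 151×0.441 = 0.269×(inert gas in S6), and the separation unit passes all inert gas, so inert gas in S3 = inert gas in S6 = 247.55 tonne/day.
NH3 in S3: m_A = 151×0.559 + (1−0.269)·(1−0.887)·m_A, so m_A = 84.409/0.9174 = 92.009 tonne/day.
S6 = (1−0.887)×92.009 + 247.55 = 257.95 tonne/day.
Purge S12 = 0.269×257.95 = 69.388 tonne/day.

69.39 tonne/day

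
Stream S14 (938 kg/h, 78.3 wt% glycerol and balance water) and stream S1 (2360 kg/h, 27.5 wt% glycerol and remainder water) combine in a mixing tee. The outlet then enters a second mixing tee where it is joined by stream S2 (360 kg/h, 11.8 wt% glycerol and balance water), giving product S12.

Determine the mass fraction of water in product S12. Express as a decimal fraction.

0.610

Overall, product flow = 3658 kg/h.
water in = 938×0.217 + 2360×0.725 + 360×0.882 = 2232.1 kg/h.
water fraction in S12 = 0.610.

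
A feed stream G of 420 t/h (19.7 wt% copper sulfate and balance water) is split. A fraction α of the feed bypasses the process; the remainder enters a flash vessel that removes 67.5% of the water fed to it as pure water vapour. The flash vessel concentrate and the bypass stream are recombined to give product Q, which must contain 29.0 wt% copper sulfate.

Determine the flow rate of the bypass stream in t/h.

171.5 t/h

All 420×0.197 = 82.74 t/h of copper sulfate reaches Q, so Q = 82.74/0.290 = 285.31 t/h and vapour = 134.69 t/h.
The evaporator receives (1−α)·420 of feed at 0.803 water and removes 0.675 of that water:
0.675×0.803×(1−α)×420 = 134.69
(1−α) = 134.69/227.65 = 0.5917;  α = 0.4083.
Bypass flow = 0.4083×420 = 171.51 t/h.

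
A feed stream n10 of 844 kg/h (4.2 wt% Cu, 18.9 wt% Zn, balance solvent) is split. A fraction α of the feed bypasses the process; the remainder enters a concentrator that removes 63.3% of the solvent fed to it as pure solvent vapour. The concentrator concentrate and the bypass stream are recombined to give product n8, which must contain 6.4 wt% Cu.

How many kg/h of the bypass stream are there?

All 844×0.042 = 35.448 kg/h of Cu reaches n8, so n8 = 35.448/0.064 = 553.88 kg/h and vapour = 290.12 kg/h.
The evaporator receives (1−α)·844 of feed at 0.769 solvent and removes 0.633 of that solvent:
0.633×0.769×(1−α)×844 = 290.12
(1−α) = 290.12/410.84 = 0.7062;  α = 0.2938.
Bypass flow = 0.2938×844 = 247.99 kg/h.

248 kg/h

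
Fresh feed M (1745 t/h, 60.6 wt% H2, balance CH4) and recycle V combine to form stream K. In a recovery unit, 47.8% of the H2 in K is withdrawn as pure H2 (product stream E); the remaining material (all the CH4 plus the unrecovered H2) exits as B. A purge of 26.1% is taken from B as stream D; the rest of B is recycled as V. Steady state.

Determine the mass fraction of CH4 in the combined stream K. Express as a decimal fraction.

0.605

CH4 enters only via M and leaves only via the purge: 1745×0.394 = 0.261×(CH4 in B), and the recovery unit passes all CH4, so CH4 in K = CH4 in B = 2634.2 t/h.
H2 in K: m_A = 1745×0.606 + (1−0.261)·(1−0.478)·m_A, so m_A = 1057.5/0.6142 = 1721.6 t/h.
K = 1721.6 + 2634.2 = 4355.8 t/h.
CH4 fraction in K = 2634.2/4355.8 = 0.605.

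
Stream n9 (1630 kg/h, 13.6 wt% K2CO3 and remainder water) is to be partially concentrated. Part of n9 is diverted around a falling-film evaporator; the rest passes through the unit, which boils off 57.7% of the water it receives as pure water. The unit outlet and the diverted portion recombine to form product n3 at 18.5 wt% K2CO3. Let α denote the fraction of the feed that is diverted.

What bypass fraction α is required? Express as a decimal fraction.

All 1630×0.136 = 221.68 kg/h of K2CO3 reaches n3, so n3 = 221.68/0.185 = 1198.3 kg/h and vapour = 431.73 kg/h.
The evaporator receives (1−α)·1630 of feed at 0.864 water and removes 0.577 of that water:
0.577×0.864×(1−α)×1630 = 431.73
(1−α) = 431.73/812.6 = 0.5313;  α = 0.4687.

0.469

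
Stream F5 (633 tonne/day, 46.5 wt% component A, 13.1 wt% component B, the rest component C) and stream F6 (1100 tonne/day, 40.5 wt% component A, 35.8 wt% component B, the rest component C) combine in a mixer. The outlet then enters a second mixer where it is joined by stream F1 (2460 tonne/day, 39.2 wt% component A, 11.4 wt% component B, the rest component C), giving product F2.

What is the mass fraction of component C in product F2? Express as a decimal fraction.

0.413

Overall, product flow = 4193 tonne/day.
component C in = 633×0.404 + 1100×0.237 + 2460×0.494 = 1731.7 tonne/day.
component C fraction in F2 = 0.413.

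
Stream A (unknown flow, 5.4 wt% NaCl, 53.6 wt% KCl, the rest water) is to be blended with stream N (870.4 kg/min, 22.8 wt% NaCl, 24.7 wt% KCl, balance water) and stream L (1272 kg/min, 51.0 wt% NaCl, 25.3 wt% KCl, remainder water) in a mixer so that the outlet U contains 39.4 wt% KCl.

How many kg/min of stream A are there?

Let A be the unknown flow. Total out = 2142.4 + A.
KCl balance: 536.8 + 0.536·A = 0.394·(2142.4 + A)
(0.536 − 0.394)·A = 0.394×2142.4 − 536.8 = 307.3
A = 307.3 / 0.142 = 2164.1 kg/min

2164 kg/min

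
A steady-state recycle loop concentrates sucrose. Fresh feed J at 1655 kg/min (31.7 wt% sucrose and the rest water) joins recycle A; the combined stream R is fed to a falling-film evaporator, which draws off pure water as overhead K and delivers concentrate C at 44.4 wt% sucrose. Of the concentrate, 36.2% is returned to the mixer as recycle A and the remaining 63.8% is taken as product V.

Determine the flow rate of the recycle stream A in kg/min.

670.4 kg/min

Overall sucrose balance (none leaves overhead): sucrose in fresh feed = sucrose in product, i.e. 1655×0.317 = (1−0.362)·C·0.444.
C = 524.63/(0.444×0.638) = 1852.1 kg/min.
Recycle A = 0.362×1852.1 = 670.44 kg/min.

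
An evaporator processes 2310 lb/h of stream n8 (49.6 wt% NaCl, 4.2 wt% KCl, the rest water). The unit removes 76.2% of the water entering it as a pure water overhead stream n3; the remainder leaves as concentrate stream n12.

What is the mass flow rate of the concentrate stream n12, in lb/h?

1497 lb/h

water entering = 2310×0.462 = 1067.2 lb/h; overhead removed = 0.762×1067.2 = 813.22 lb/h.
Concentrate = 2310 − 813.22 = 1496.8 lb/h.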